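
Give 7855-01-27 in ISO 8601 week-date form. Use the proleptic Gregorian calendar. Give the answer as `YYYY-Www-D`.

The weekday is Saturday (ISO weekday 6).
That Saturday belongs to ISO week 4 of ISO year 7855.

7855-W04-6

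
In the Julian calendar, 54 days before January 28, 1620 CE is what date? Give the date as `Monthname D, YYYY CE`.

JDN of January 28, 1620 CE = 2312790.
2312790 − 54 = 2312736.
JDN 2312736 in the Julian calendar is December 5, 1619 CE.

December 5, 1619 CE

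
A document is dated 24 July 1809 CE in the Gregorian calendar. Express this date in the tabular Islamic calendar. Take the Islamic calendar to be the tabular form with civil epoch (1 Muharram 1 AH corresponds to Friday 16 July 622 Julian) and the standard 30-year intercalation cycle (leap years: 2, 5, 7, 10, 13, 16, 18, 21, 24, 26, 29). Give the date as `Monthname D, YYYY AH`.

Jumada al-Thani 11, 1224 AH

Julian Day Number of the source date = 2381988.
Converting JDN 2381988 to the tabular Islamic calendar gives 11 Jumada al-Thani 1224 AH.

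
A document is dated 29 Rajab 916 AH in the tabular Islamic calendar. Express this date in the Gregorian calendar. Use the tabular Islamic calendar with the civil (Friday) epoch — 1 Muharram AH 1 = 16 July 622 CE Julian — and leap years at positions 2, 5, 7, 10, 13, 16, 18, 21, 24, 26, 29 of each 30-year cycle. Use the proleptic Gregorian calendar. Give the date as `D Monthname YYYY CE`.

11 November 1510 CE

Julian Day Number of the source date = 2272890.
Converting JDN 2272890 to the Gregorian calendar gives 11 November 1510 CE.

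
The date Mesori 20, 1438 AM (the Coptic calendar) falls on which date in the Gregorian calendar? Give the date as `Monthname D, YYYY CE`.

Julian Day Number of the source date = 2350243.
Converting JDN 2350243 to the Gregorian calendar gives 24 August 1722 CE.

August 24, 1722 CE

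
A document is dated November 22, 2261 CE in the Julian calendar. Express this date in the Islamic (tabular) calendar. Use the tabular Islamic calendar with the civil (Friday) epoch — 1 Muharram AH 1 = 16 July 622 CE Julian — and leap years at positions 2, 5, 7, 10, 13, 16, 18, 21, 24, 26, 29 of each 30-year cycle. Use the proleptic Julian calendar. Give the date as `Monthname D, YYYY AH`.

Ramadan 14, 1690 AH

Both dates share Julian Day Number 2547214; in the tabular Islamic calendar that is 14 Ramadan 1690 AH.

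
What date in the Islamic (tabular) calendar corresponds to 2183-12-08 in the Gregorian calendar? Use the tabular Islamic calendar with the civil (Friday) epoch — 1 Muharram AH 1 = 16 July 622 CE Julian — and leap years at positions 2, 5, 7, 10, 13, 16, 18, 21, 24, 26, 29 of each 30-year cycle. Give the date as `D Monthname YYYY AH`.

Julian Day Number of the source date = 2518726.
Converting JDN 2518726 to the tabular Islamic calendar gives 22 Rabi' al-Thani 1610 AH.

22 Rabi' al-Thani 1610 AH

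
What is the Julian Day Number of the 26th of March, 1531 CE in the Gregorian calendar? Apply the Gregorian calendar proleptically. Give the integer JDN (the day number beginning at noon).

2280330

JDN 2451545 is 1 January 2000 CE (Gregorian); the target day is −171215 days from there, so JDN = 2280330.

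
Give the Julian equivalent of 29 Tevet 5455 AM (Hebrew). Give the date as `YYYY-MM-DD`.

The source date corresponds to 16 January 1695 in the Gregorian calendar (JDN 2340162).
That day falls on 6 January 1695 CE in the Julian calendar.

1695-01-06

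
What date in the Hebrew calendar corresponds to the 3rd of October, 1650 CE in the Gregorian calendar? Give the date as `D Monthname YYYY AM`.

8 Tishrei 5411 AM

Julian Day Number of the source date = 2323986.
Converting JDN 2323986 to the Hebrew calendar gives 8 Tishrei 5411 AM.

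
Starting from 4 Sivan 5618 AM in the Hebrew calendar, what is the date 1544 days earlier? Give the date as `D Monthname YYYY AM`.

25 Shevat 5614 AM

The starting date is JDN 2399817; 2399817 − 1544 = 2398273.
JDN 2398273 corresponds to 25 Shevat 5614 AM.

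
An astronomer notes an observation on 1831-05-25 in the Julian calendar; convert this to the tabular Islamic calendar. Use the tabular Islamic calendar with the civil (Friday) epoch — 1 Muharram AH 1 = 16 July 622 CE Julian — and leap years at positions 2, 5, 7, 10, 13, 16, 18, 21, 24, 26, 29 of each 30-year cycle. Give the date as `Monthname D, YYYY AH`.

Both dates share Julian Day Number 2389975; in the tabular Islamic calendar that is 25 Dhu al-Hijjah 1246 AH.

Dhu al-Hijjah 25, 1246 AH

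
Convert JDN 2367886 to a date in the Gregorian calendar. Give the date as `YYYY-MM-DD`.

1770-12-13

JDN 2451545 is 1 Jan 2000; 2367886 is −83659 days from there.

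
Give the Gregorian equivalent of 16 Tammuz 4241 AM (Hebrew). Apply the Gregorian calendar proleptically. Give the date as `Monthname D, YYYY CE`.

Julian Day Number of the source date = 1896923.
Converting JDN 1896923 to the Gregorian calendar gives 30 June 481 CE.

June 30, 481 CE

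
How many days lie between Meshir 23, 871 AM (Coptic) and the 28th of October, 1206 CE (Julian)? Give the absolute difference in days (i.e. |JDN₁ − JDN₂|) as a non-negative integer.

18881

JDN of the first date = 2142969.
JDN of the second date = 2161850.
|2161850 − 2142969| = 18881.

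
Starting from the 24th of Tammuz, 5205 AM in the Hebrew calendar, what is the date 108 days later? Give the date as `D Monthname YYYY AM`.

14 Cheshvan 5206 AM

The starting date is JDN 2249024; 2249024 + 108 = 2249132.
JDN 2249132 corresponds to 14 Cheshvan 5206 AM.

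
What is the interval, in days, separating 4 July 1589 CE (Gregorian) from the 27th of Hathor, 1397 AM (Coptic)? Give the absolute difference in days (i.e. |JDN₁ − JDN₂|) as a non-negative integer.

JDN of the first date = 2301615.
JDN of the second date = 2335005.
|2335005 − 2301615| = 33390.

33390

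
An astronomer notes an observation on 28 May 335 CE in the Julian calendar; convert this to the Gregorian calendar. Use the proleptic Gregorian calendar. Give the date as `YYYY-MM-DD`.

0335-05-29

For dates in this range the Gregorian date is 1 day ahead of the Julian.
28 May 335 Julian + 1 day → 29 May 335 Gregorian.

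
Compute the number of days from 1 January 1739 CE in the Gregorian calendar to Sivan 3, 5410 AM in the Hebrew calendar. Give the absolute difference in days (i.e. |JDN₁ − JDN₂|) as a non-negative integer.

JDN of the first date = 2356217.
JDN of the second date = 2323863.
|2323863 − 2356217| = 32354.

32354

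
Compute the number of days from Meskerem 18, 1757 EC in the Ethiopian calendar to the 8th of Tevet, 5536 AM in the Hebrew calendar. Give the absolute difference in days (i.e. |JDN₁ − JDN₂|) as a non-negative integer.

4113

First date → JDN 2365617; second date → JDN 2369730.
The interval is |2365617 − 2369730| = 4113 days.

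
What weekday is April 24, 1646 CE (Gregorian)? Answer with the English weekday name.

Tuesday

JDN 2322363 mod 7 = 1, and JDN 0 was a Monday, so this is a Tuesday.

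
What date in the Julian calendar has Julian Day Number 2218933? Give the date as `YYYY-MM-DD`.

1363-02-09

JDN 2218933 is 17 February 1363 in the proleptic Gregorian calendar.
In the Julian calendar that day is 1363-02-09.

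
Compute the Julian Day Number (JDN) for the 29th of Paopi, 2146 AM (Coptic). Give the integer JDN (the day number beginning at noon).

In the Gregorian calendar the same day is 11 November 2429.
JDN 2299161 is 15 October 1582 CE (Gregorian); the target day is +309388 days from there, so JDN = 2608549.

2608549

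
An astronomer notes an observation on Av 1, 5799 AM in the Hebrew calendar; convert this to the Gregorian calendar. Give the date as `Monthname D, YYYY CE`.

Julian Day Number of the source date = 2465992.
Converting JDN 2465992 to the Gregorian calendar gives 22 July 2039 CE.

July 22, 2039 CE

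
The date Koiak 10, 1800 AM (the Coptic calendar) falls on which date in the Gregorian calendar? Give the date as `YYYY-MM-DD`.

Julian Day Number of the source date = 2482214.
Converting JDN 2482214 to the Gregorian calendar gives 20 December 2083 CE.

2083-12-20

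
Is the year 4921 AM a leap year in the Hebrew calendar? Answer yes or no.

yes

Hebrew year 4921 is year 19 of its 19-year Metonic cycle; leap years are at positions 3, 6, 8, 11, 14, 17, 19, so it is a leap year (13 months).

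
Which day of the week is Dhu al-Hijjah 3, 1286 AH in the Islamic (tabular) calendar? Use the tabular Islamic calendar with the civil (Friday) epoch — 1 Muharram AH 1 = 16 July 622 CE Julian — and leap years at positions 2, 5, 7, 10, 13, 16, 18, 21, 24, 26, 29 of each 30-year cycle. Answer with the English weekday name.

Sunday

In the Gregorian calendar this is 6 March 1870 (JDN 2404128).
JDN 2404128 mod 7 = 6, and JDN 0 was a Monday, so this is a Sunday.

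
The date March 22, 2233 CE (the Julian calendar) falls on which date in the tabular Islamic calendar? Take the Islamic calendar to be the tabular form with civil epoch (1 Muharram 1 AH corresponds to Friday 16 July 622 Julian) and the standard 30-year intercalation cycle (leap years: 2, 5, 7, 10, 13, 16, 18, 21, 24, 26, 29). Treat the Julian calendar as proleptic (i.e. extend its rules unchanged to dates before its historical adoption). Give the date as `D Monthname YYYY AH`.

24 Safar 1661 AH

Julian Day Number of the source date = 2536742.
Converting JDN 2536742 to the tabular Islamic calendar gives 24 Safar 1661 AH.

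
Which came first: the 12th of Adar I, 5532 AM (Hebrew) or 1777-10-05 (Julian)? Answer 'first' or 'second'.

Converting both to JDN: 2368316 vs 2370385; the smaller is the first.

first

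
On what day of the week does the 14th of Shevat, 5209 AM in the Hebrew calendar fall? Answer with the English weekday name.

This is JDN 2250313 (17 January 1449 Gregorian).
Since JDN mod 7 = 2 (0 = Monday), the day is Wednesday.

Wednesday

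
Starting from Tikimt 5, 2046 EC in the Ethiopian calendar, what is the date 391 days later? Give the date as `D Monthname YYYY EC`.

JDN of Tikimt 5, 2046 EC = 2471191.
2471191 + 391 = 2471582.
JDN 2471582 in the Ethiopian calendar is 1 Hidar 2047 EC.

1 Hidar 2047 EC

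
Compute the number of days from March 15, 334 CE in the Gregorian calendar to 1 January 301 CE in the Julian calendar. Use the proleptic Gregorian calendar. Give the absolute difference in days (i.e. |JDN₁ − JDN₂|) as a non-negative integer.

12125

JDN of the first date = 1843124.
JDN of the second date = 1830999.
|1830999 − 1843124| = 12125.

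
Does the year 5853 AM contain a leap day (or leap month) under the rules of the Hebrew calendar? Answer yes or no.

no

Hebrew year 5853 is year 1 of its 19-year Metonic cycle; leap years are at positions 3, 6, 8, 11, 14, 17, 19, so it is a common year (12 months).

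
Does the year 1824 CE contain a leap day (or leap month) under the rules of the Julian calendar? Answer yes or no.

1824 mod 4 = 0, so it is a leap year in the Julian calendar.

yes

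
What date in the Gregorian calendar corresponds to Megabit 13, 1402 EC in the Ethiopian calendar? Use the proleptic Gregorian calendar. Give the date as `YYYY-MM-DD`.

1410-03-18

Julian Day Number of the source date = 2236128.
Converting JDN 2236128 to the Gregorian calendar gives 18 March 1410 CE.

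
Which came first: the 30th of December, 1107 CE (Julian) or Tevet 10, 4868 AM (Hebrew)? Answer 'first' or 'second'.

The two dates have Julian Day Numbers 2125753 and 2125750 respectively.
Since 2125750 < 2125753, the second date comes first.

second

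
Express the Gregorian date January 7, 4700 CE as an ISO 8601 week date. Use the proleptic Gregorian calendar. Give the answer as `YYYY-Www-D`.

The weekday is Sunday (ISO weekday 7).
That Sunday belongs to ISO week 1 of ISO year 4700.

4700-W01-7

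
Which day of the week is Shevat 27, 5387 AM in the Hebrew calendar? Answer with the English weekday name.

In the Gregorian calendar this is 13 February 1627 (JDN 2315353).
JDN 2315353 mod 7 = 5, and JDN 0 was a Monday, so this is a Saturday.

Saturday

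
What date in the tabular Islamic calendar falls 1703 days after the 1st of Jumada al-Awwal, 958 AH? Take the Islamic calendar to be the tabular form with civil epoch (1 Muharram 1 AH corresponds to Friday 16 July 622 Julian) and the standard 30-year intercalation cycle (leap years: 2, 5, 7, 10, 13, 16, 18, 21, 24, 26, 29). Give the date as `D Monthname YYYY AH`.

The starting date is JDN 2287687; 2287687 + 1703 = 2289390.
JDN 2289390 corresponds to 20 Safar 963 AH.

20 Safar 963 AH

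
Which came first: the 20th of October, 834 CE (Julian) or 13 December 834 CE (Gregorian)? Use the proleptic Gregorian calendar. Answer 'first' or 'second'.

first

Converting both to JDN: 2025969 vs 2026019; the smaller is the first.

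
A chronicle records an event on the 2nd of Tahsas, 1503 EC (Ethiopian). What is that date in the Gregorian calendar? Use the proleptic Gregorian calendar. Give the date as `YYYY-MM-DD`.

1510-12-08

Julian Day Number of the source date = 2272917.
Converting JDN 2272917 to the Gregorian calendar gives 8 December 1510 CE.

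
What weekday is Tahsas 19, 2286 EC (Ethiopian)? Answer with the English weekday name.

Saturday

This is JDN 2558925 (30 December 2293 Gregorian).
2558925 ≡ 5 (mod 7); counting from Monday = 0 gives Saturday.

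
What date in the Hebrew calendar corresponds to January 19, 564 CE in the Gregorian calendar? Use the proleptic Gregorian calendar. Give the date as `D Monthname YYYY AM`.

Julian Day Number of the source date = 1927075.
Converting JDN 1927075 to the Hebrew calendar gives 18 Shevat 4324 AM.

18 Shevat 4324 AM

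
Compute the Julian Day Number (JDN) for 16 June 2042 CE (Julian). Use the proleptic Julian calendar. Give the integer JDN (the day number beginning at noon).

2467065

Equivalently 29 June 2042 (Gregorian).
JDN 2451545 is 1 January 2000 CE (Gregorian); the target day is +15520 days from there, so JDN = 2467065.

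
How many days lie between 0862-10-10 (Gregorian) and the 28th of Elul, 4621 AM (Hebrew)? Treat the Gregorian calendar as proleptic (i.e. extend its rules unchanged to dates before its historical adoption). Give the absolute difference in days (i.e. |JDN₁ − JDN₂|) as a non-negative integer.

First date → JDN 2036182; second date → JDN 2035788.
The interval is |2036182 − 2035788| = 394 days.

394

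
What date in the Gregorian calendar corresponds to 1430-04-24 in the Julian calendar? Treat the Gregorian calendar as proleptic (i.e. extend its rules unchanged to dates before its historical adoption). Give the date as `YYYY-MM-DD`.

At this point the Julian calendar is 9 days behind the Gregorian.
24 April 1430 Julian + 9 days → 3 May 1430 Gregorian.

1430-05-03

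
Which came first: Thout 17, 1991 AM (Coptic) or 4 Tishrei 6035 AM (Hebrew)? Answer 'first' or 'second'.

first

First date → JDN 2551893; second date → JDN 2551900.
JDN 2551893 < JDN 2551900, so the first date is earlier.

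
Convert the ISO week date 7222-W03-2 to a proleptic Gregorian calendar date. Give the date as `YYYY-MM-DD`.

ISO week 1 of 7222 is the week containing the first Thursday of 7222.
Week 3, day 2 (Tuesday) lands on 7222-01-18.

7222-01-18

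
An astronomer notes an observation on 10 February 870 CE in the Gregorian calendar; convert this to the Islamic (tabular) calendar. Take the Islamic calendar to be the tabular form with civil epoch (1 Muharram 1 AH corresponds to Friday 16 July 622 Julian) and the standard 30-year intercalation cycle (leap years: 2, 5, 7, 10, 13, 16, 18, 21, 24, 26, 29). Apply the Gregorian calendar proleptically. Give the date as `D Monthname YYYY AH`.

1 Rabi' al-Awwal 256 AH

Both dates share Julian Day Number 2038862; in the tabular Islamic calendar that is 1 Rabi' al-Awwal 256 AH.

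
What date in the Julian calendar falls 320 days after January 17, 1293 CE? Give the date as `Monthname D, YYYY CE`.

The starting date is JDN 2193343; 2193343 + 320 = 2193663.
JDN 2193663 corresponds to December 3, 1293 CE.

December 3, 1293 CE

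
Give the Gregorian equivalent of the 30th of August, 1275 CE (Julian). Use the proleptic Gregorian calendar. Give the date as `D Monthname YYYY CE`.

At this point the Julian calendar is 7 days behind the Gregorian.
30 August 1275 Julian + 7 days → 6 September 1275 Gregorian.

6 September 1275 CE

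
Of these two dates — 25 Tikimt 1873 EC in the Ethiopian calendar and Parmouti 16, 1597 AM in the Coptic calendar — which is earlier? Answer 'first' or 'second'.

First date → JDN 2408023; second date → JDN 2408194.
JDN 2408023 < JDN 2408194, so the first date is earlier.

first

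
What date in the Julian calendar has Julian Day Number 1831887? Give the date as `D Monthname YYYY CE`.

JDN 1831887 is 9 June 303 in the proleptic Gregorian calendar.
In the Julian calendar that day is 8 June 303 CE.

8 June 303 CE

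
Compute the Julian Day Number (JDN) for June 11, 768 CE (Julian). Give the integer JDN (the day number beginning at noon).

Equivalently 15 June 768 (proleptic Gregorian).
JDN 2451545 is 1 January 2000 CE (Gregorian); the target day is −449813 days from there, so JDN = 2001732.

2001732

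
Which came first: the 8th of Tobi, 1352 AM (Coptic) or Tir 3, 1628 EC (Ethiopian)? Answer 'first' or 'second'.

second

Converting both to JDN: 2318610 vs 2318605; the smaller is the second.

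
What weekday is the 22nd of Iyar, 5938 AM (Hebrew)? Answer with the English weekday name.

This is JDN 2516687 (9 May 2178 Gregorian).
2516687 ≡ 5 (mod 7); counting from Monday = 0 gives Saturday.

Saturday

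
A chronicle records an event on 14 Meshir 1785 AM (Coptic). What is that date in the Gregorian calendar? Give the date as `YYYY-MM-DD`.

Julian Day Number of the source date = 2476799.
Converting JDN 2476799 to the Gregorian calendar gives 21 February 2069 CE.

2069-02-21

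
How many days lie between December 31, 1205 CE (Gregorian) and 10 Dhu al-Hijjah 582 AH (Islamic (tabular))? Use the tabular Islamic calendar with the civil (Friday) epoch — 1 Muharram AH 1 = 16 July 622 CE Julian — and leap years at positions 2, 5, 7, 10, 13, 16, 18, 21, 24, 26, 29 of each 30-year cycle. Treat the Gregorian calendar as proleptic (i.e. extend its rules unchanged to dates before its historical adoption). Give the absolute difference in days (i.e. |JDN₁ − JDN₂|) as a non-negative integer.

JDN of the first date = 2161542.
JDN of the second date = 2154661.
|2154661 − 2161542| = 6881.

6881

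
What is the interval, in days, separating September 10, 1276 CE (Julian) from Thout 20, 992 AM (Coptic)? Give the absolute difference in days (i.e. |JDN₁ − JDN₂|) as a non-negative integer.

JDN of the first date = 2187370.
JDN of the second date = 2187012.
|2187012 − 2187370| = 358.

358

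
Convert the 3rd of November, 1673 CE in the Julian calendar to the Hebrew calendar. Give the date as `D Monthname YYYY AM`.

Julian Day Number of the source date = 2332428.
Converting JDN 2332428 to the Hebrew calendar gives 4 Kislev 5434 AM.

4 Kislev 5434 AM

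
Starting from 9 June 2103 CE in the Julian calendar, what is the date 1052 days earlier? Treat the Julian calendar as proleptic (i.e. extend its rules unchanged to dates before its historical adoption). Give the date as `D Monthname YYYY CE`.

JDN of 9 June 2103 CE = 2489338.
2489338 − 1052 = 2488286.
JDN 2488286 in the Julian calendar is 22 July 2100 CE.

22 July 2100 CE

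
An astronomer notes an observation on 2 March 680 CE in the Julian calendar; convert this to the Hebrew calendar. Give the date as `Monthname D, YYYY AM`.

The source date corresponds to 5 March 680 in the proleptic Gregorian calendar (JDN 1969489).
That day falls on 24 Adar 4440 AM in the Hebrew calendar.

Adar 24, 4440 AM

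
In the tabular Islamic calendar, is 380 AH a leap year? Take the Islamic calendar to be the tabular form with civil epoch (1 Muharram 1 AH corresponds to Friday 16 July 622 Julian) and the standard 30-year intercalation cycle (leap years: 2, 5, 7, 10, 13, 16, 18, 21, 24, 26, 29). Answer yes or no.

no

Year 380 AH is year 20 of its 30-year cycle; leap positions are 2, 5, 7, 10, 13, 16, 18, 21, 24, 26, 29, so it is a common year (354 days).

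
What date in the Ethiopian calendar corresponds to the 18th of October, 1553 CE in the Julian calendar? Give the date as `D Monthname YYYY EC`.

The source date corresponds to 28 October 1553 in the proleptic Gregorian calendar (JDN 2288582).
That day falls on 21 Tikimt 1546 EC in the Ethiopian calendar.

21 Tikimt 1546 EC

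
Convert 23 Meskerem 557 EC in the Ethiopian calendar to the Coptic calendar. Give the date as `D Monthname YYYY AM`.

Julian Day Number of the source date = 1927322.
Converting JDN 1927322 to the Coptic calendar gives 23 Thout 281 AM.

23 Thout 281 AM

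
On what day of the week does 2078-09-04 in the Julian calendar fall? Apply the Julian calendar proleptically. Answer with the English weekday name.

Saturday

Equivalently 17 September 2078 Gregorian, JDN 2480294.
JDN 2480294 mod 7 = 5, and JDN 0 was a Monday, so this is a Saturday.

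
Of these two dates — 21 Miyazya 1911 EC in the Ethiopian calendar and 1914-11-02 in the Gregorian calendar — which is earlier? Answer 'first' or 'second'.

second

First date → JDN 2422078; second date → JDN 2420439.
JDN 2420439 < JDN 2422078, so the second date is earlier.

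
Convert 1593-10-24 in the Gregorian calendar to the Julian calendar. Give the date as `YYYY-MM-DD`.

1593-10-14

For dates in this range the Gregorian date is 10 days ahead of the Julian.
24 October 1593 Gregorian − 10 days → 14 October 1593 Julian.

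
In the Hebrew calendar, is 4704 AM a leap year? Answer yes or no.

yes

Hebrew year 4704 is year 11 of its 19-year Metonic cycle; leap years are at positions 3, 6, 8, 11, 14, 17, 19, so it is a leap year (13 months).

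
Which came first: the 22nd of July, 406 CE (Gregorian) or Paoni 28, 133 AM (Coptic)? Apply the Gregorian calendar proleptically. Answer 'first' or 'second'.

Converting both to JDN: 1869551 vs 1873540; the smaller is the first.

first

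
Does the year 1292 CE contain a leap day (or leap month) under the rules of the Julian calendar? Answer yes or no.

yes

1292 mod 4 = 0, so it is a leap year in the Julian calendar.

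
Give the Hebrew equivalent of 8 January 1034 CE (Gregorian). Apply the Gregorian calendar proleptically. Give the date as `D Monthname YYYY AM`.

Julian Day Number of the source date = 2098728.
Converting JDN 2098728 to the Hebrew calendar gives 10 Shevat 4794 AM.

10 Shevat 4794 AM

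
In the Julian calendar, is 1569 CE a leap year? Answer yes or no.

1569 mod 4 = 1, so it is a common year in the Julian calendar.

no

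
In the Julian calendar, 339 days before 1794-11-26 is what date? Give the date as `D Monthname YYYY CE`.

22 December 1793 CE

The starting date is JDN 2376646; 2376646 − 339 = 2376307.
JDN 2376307 corresponds to 22 December 1793 CE.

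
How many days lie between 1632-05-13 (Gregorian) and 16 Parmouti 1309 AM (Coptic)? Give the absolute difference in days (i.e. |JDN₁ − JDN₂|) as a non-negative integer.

14267

First date → JDN 2317269; second date → JDN 2303002.
The interval is |2317269 − 2303002| = 14267 days.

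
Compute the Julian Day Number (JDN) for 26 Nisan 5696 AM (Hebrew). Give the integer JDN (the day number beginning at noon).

In the Gregorian calendar the same day is 18 April 1936.
JDN 2400001 is 17 November 1858 CE (Gregorian), MJD 0; the target day is +28276 days from there, so JDN = 2428277.

2428277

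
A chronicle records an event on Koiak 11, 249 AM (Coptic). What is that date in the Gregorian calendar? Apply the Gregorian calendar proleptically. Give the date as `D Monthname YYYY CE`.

9 December 532 CE

Both dates share Julian Day Number 1915712; in the Gregorian calendar that is 9 December 532 CE.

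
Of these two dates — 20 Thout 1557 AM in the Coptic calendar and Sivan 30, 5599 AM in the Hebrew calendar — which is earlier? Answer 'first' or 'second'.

First date → JDN 2393378; second date → JDN 2392903.
JDN 2392903 < JDN 2393378, so the second date is earlier.

second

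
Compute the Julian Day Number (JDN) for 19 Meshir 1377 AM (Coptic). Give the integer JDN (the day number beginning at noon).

In the Gregorian calendar the same day is 23 February 1661.
JDN 2400001 is 17 November 1858 CE (Gregorian), MJD 0; the target day is −72219 days from there, so JDN = 2327782.

2327782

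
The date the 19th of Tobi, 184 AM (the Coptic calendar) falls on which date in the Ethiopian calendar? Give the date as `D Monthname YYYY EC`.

19 Tir 460 EC

Julian Day Number of the source date = 1892009.
Converting JDN 1892009 to the Ethiopian calendar gives 19 Tir 460 EC.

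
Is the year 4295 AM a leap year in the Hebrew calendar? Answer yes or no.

Hebrew year 4295 is year 1 of its 19-year Metonic cycle; leap years are at positions 3, 6, 8, 11, 14, 17, 19, so it is a common year (12 months).

no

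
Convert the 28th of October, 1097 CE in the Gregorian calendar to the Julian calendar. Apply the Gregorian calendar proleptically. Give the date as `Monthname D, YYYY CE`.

The Julian–Gregorian offset here is 6 days (Julian trailing).
28 October 1097 Gregorian − 6 days → 22 October 1097 Julian.

October 22, 1097 CE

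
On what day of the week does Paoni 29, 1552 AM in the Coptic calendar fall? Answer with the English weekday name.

In the Gregorian calendar this is 5 July 1836 (JDN 2391831).
Since JDN mod 7 = 1 (0 = Monday), the day is Tuesday.

Tuesday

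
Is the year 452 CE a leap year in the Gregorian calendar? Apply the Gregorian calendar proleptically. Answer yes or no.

yes

452 is divisible by 4 and not by 100, so it is a leap year.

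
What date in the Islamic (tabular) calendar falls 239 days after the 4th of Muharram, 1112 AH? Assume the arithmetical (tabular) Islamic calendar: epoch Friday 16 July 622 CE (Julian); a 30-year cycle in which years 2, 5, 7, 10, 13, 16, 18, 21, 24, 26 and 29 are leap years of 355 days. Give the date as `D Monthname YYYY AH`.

7 Ramadan 1112 AH

JDN of the 4th of Muharram, 1112 AH = 2342144.
2342144 + 239 = 2342383.
JDN 2342383 in the tabular Islamic calendar is 7 Ramadan 1112 AH.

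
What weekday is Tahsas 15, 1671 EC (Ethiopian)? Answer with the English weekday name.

In the Gregorian calendar this is 21 December 1678 (JDN 2334292).
JDN 2334292 mod 7 = 2, and JDN 0 was a Monday, so this is a Wednesday.

Wednesday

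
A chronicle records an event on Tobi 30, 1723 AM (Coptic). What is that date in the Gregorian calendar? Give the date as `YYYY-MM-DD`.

Both dates share Julian Day Number 2454139; in the Gregorian calendar that is 7 February 2007 CE.

2007-02-07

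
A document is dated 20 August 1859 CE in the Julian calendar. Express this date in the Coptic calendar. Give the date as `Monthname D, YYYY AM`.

Mesori 27, 1575 AM

The source date corresponds to 1 September 1859 in the Gregorian calendar (JDN 2400289).
That day falls on 27 Mesori 1575 AM in the Coptic calendar.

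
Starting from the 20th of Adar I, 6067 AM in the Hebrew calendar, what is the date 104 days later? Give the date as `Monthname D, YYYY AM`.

Counting 104 days forward from JDN 2563727 reaches JDN 2563831, which is Sivan 6, 6067 AM.

Sivan 6, 6067 AM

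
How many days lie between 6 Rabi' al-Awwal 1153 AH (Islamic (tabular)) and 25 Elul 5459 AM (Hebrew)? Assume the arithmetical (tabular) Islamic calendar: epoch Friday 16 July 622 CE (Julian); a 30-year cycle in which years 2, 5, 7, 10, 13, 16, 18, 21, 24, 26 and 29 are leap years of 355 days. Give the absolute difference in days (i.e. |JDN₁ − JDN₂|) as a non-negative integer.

JDN of the first date = 2356734.
JDN of the second date = 2341869.
|2341869 − 2356734| = 14865.

14865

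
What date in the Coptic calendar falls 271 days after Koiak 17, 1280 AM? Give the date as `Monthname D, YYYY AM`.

Thout 13, 1281 AM

JDN of Koiak 17, 1280 AM = 2292291.
2292291 + 271 = 2292562.
JDN 2292562 in the Coptic calendar is Thout 13, 1281 AM.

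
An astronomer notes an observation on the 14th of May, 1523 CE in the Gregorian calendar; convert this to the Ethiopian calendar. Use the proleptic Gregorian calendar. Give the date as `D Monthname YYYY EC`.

Both dates share Julian Day Number 2277457; in the Ethiopian calendar that is 9 Ginbot 1515 EC.

9 Ginbot 1515 EC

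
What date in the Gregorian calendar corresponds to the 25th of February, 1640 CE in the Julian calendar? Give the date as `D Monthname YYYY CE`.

6 March 1640 CE

For dates in this range the Gregorian date is 10 days ahead of the Julian.
25 February 1640 Julian + 10 days → 6 March 1640 Gregorian.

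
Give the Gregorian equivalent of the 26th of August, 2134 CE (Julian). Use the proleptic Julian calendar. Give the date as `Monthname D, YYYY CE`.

At this point the Julian calendar is 14 days behind the Gregorian.
26 August 2134 Julian + 14 days → 9 September 2134 Gregorian.

September 9, 2134 CE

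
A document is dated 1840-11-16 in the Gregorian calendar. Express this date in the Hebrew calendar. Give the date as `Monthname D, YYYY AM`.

Cheshvan 20, 5601 AM

Both dates share Julian Day Number 2393426; in the Hebrew calendar that is 20 Cheshvan 5601 AM.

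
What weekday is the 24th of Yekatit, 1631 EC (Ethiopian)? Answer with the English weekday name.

In the Gregorian calendar this is 28 February 1639 (JDN 2319751).
Since JDN mod 7 = 0 (0 = Monday), the day is Monday.

Monday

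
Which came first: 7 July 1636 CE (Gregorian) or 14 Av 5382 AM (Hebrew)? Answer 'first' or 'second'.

Converting both to JDN: 2318785 vs 2313685; the smaller is the second.

second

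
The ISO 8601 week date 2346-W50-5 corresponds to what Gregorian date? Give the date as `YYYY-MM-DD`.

2346-12-13

ISO week 1 of 2346 is the week containing the first Thursday of 2346.
Week 50, day 5 (Friday) lands on 2346-12-13.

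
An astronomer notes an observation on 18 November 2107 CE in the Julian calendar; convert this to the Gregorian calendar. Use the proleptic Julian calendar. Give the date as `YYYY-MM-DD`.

2107-12-02

For dates in this range the Gregorian date is 14 days ahead of the Julian.
18 November 2107 Julian + 14 days → 2 December 2107 Gregorian.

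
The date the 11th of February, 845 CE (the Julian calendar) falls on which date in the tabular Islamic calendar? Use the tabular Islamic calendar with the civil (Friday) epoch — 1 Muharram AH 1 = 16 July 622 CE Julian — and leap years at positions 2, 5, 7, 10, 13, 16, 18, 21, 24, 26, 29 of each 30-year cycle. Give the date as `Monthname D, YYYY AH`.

Jumada al-Awwal 29, 230 AH

Julian Day Number of the source date = 2029736.
Converting JDN 2029736 to the tabular Islamic calendar gives 29 Jumada al-Awwal 230 AH.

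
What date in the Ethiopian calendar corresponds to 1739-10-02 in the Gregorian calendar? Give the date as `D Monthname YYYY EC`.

23 Meskerem 1732 EC

Both dates share Julian Day Number 2356491; in the Ethiopian calendar that is 23 Meskerem 1732 EC.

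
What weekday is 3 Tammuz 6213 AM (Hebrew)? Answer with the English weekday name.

Thursday

This is JDN 2617191 (10 July 2453 Gregorian).
Since JDN mod 7 = 3 (0 = Monday), the day is Thursday.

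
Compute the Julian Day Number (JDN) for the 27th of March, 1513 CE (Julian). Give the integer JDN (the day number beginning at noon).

In the proleptic Gregorian calendar the same day is 6 April 1513.
JDN 2299161 is 15 October 1582 CE (Gregorian); the target day is −25394 days from there, so JDN = 2273767.

2273767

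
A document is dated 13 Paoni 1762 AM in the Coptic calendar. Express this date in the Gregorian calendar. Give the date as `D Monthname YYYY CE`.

20 June 2046 CE

Both dates share Julian Day Number 2468517; in the Gregorian calendar that is 20 June 2046 CE.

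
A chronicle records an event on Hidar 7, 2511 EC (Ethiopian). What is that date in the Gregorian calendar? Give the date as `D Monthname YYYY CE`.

20 November 2518 CE

Julian Day Number of the source date = 2641064.
Converting JDN 2641064 to the Gregorian calendar gives 20 November 2518 CE.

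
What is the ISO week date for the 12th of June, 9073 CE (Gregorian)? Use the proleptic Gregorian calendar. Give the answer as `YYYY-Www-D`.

9073-W24-4

The weekday is Thursday (ISO weekday 4).
That Thursday belongs to ISO week 24 of ISO year 9073.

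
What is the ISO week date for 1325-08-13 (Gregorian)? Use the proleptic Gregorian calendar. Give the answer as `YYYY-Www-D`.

1325-W33-1

The weekday is Monday (ISO weekday 1).
That Monday belongs to ISO week 33 of ISO year 1325.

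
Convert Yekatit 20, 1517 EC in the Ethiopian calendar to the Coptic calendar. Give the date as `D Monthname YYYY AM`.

Julian Day Number of the source date = 2278109.
Converting JDN 2278109 to the Coptic calendar gives 20 Meshir 1241 AM.

20 Meshir 1241 AM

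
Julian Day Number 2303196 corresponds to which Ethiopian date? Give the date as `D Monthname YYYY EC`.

25 Tikimt 1586 EC

The Gregorian equivalent of JDN 2303196 is 1 November 1593.
In the Ethiopian calendar that day is 25 Tikimt 1586 EC.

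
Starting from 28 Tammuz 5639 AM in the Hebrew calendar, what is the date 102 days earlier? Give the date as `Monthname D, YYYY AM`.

JDN of 28 Tammuz 5639 AM = 2407550.
2407550 − 102 = 2407448.
JDN 2407448 in the Hebrew calendar is Nisan 15, 5639 AM.

Nisan 15, 5639 AM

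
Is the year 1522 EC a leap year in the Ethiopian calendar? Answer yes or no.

no

1522 mod 4 = 2; in the Ethiopian calendar a year is leap when year mod 4 = 3, so it is a common year.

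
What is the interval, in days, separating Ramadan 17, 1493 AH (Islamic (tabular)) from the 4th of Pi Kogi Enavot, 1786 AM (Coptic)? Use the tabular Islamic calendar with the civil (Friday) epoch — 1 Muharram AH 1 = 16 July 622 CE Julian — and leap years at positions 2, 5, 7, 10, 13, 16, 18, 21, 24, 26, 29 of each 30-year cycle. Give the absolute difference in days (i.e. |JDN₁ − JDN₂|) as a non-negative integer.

JDN of the first date = 2477407.
JDN of the second date = 2477364.
|2477364 − 2477407| = 43.

43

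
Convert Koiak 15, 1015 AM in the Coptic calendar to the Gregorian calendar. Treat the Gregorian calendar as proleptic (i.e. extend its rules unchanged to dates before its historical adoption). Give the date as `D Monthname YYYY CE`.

18 December 1298 CE

Julian Day Number of the source date = 2195497.
Converting JDN 2195497 to the Gregorian calendar gives 18 December 1298 CE.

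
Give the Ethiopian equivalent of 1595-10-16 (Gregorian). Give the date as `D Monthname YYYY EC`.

8 Tikimt 1588 EC

Both dates share Julian Day Number 2303910; in the Ethiopian calendar that is 8 Tikimt 1588 EC.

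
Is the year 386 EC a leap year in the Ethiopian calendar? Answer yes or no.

386 mod 4 = 2; in the Ethiopian calendar a year is leap when year mod 4 = 3, so it is a common year.

no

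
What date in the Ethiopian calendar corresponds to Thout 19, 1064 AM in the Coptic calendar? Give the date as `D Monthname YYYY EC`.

The source date corresponds to 25 September 1347 in the proleptic Gregorian calendar (JDN 2213309).
That day falls on 19 Meskerem 1340 EC in the Ethiopian calendar.

19 Meskerem 1340 EC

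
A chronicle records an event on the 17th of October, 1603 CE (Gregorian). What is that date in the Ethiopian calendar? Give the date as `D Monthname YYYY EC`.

Julian Day Number of the source date = 2306833.
Converting JDN 2306833 to the Ethiopian calendar gives 9 Tikimt 1596 EC.

9 Tikimt 1596 EC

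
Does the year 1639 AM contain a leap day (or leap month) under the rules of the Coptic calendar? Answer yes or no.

yes

1639 mod 4 = 3; in the Coptic calendar a year is leap when year mod 4 = 3, so it is a leap year.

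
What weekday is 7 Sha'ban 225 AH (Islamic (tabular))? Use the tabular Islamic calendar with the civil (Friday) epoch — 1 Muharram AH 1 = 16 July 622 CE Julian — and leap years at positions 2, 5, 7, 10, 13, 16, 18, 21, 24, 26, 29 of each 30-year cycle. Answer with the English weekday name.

Saturday

This is JDN 2028031 (16 June 840 Gregorian).
JDN 2028031 mod 7 = 5, and JDN 0 was a Monday, so this is a Saturday.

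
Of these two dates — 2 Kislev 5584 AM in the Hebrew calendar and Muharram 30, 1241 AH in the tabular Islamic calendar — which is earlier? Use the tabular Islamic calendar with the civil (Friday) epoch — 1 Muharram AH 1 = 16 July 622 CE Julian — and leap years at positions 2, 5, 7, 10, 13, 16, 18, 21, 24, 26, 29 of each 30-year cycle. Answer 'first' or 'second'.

First date → JDN 2387205; second date → JDN 2387884.
JDN 2387205 < JDN 2387884, so the first date is earlier.

first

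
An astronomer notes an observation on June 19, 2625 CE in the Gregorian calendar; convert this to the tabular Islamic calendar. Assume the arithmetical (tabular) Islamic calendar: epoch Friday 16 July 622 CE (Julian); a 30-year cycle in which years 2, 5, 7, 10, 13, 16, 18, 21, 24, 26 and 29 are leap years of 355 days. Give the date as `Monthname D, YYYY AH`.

Julian Day Number of the source date = 2679991.
Converting JDN 2679991 to the tabular Islamic calendar gives 21 Jumada al-Awwal 2065 AH.

Jumada al-Awwal 21, 2065 AH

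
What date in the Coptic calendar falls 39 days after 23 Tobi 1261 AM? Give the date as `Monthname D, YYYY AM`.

Paremhat 2, 1261 AM

The starting date is JDN 2285387; 2285387 + 39 = 2285426.
JDN 2285426 corresponds to Paremhat 2, 1261 AM.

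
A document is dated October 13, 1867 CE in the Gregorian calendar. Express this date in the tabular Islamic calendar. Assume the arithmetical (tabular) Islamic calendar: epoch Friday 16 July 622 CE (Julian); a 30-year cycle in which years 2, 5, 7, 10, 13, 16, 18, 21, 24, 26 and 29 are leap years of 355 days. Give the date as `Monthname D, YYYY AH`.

Jumada al-Thani 14, 1284 AH

Julian Day Number of the source date = 2403253.
Converting JDN 2403253 to the tabular Islamic calendar gives 14 Jumada al-Thani 1284 AH.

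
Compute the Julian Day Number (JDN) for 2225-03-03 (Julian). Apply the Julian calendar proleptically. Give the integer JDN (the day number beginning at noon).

2533801

Equivalently 18 March 2225 (Gregorian).
JDN 2451545 is 1 January 2000 CE (Gregorian); the target day is +82256 days from there, so JDN = 2533801.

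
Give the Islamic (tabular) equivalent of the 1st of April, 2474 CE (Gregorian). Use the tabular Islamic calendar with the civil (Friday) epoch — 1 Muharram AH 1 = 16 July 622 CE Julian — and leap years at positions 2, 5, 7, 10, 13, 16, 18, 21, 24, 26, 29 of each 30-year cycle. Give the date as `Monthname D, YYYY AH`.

Both dates share Julian Day Number 2624761; in the tabular Islamic calendar that is 13 Rajab 1909 AH.

Rajab 13, 1909 AH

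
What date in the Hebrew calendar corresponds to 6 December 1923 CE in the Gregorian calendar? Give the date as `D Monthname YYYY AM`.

Julian Day Number of the source date = 2423760.
Converting JDN 2423760 to the Hebrew calendar gives 28 Kislev 5684 AM.

28 Kislev 5684 AM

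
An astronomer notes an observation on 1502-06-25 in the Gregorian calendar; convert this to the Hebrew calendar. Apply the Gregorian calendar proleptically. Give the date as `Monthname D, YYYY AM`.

Tammuz 9, 5262 AM

Both dates share Julian Day Number 2269829; in the Hebrew calendar that is 9 Tammuz 5262 AM.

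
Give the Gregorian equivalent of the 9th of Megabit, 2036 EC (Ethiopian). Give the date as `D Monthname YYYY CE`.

18 March 2044 CE

Julian Day Number of the source date = 2467693.
Converting JDN 2467693 to the Gregorian calendar gives 18 March 2044 CE.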